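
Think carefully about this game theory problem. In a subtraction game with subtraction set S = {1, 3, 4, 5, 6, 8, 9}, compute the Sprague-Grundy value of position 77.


The subtraction set is S = {1, 3, 4, 5, 6, 8, 9}.
G(k) = mex{ G(k - s) : s in S, s <= k }. We compute iteratively: G(0) = 0.
G(1) = mex({0}) = 1
G(2) = mex({1}) = 0
G(3) = mex({0}) = 1
G(4) = mex({0, 1}) = 2
G(5) = mex({0, 1, 2}) = 3
G(6) = mex({0, 1, 3}) = 2
G(7) = mex({0, 1, 2}) = 3
G(8) = mex({0, 1, 2, 3}) = 4
G(9) = mex({0, 1, 2, 3, 4}) = 5
G(10) = mex({0, 1, 2, 3, 5}) = 4
G(11) = mex({0, 1, 2, 3, 4}) = 5
G(12) = mex({1, 2, 3, 4, 5}) = 0
G(13) = mex({0, 2, 3, 4, 5}) = 1
G(14) = mex({1, 2, 3, 4, 5}) = 0
G(15) = mex({0, 2, 3, 4, 5}) = 1
G(16) = mex({0, 1, 3, 4, 5}) = 2
G(17) = mex({0, 1, 2, 4, 5}) = 3
G(18) = mex({0, 1, 3, 4, 5}) = 2
G(19) = mex({0, 1, 2, 4, 5}) = 3
G(20) = mex({0, 1, 2, 3, 5}) = 4
Observe that G(12)..G(20) = 0, 1, 0, 1, 2, 3, 2, 3, 4 repeats G(0)..G(8) = 0, 1, 0, 1, 2, 3, 2, 3, 4.
For k >= max(S) = 9, G(k) is determined by the previous 9 values G(k-9)..G(k-1); a window of 9 consecutive values has recurred shifted by 12, so by induction G(k + 12) = G(k) for all k >= 0: the sequence is periodic from the start with period 12.
One period: G(0..11) = 0, 1, 0, 1, 2, 3, 2, 3, 4, 5, 4, 5.
77 mod 12 = 5, so G(77) = G(5) = 3.

3


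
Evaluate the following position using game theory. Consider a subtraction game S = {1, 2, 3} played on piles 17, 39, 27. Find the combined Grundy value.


Subtraction set: {1, 2, 3}
For this subtraction set, G(n) = n mod 4 (period = max + 1 = 4).
Pile 1 (size 17): G(17) = 17 mod 4 = 1
Pile 2 (size 39): G(39) = 39 mod 4 = 3
Pile 3 (size 27): G(27) = 27 mod 4 = 3
Total Grundy value = XOR of all: 1 XOR 3 XOR 3 = 1

1


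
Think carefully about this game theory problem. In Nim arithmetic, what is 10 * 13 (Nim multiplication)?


Nim multiplication is bilinear over XOR: (u XOR v) * w = (u*w) XOR (v*w).
So we split each operand into its bit components and XOR the pairwise Nim products.
10 = 2 + 8 (as XOR of powers of 2).
13 = 1 + 4 + 8 (as XOR of powers of 2).
Using the standard Nim-product table on single bits:
  2*2 = 3,   2*4 = 8,   2*8 = 12,
  4*4 = 6,   4*8 = 11,  8*8 = 13,
and  1*x = x (identity), k*l = l*k (commutative).
Pairwise Nim products:
  2 * 1 = 2
  2 * 4 = 8
  2 * 8 = 12
  8 * 1 = 8
  8 * 4 = 11
  8 * 8 = 13
XOR them: 2 XOR 8 XOR 12 XOR 8 XOR 11 XOR 13 = 8.
Result: 10 * 13 = 8 (in Nim).

8


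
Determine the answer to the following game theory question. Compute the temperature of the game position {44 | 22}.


The game is {44 | 22}, a switch {a | b} with numbers a > b.
Cooling {a | b} by t gives {a - t | b + t}, which stops being hot when a - t = b + t, i.e. at t = (a - b)/2. So the temperature of a switch is (a - b)/2.
Temperature = (Left option - Right option) / 2
= (44 - (22)) / 2
= 22 / 2
= 11

11


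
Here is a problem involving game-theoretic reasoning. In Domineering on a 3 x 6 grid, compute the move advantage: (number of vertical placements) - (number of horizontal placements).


Board is 3 x 6 (rows x cols).
Left (vertical) placements: (rows-1) * cols = 2 * 6 = 12
Right (horizontal) placements: rows * (cols-1) = 3 * 5 = 15
Advantage = Left - Right = 12 - 15 = -3

-3


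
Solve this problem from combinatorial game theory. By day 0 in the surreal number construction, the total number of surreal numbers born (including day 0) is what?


Day 0: {|} = 0 is born. Count = 1.
Day n: the number of surreal numbers born by day n is 2^(n+1) - 1.
By day 0: 2^1 - 1 = 1
By day 0: 1 surreal numbers.

1


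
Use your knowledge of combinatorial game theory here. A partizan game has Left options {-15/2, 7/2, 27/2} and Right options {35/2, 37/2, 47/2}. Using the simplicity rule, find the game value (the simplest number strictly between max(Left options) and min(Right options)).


Left options: {-15/2, 7/2, 27/2}, max = 27/2
Right options: {35/2, 37/2, 47/2}, min = 35/2
All options are numbers and max(Left) < min(Right), so by the simplicity theorem the value is the simplest (earliest-born) number strictly between 27/2 and 35/2.
Integers 14 through 17 all lie strictly between 27/2 and 35/2.
Among integers, the simplest (lowest birthday = smallest |n|; 0 is born on day 0, +-n on day n) is 14.
No non-integer in the interval can be simpler: if x is a non-integer in the interval, then floor(x) or ceil(x) also lies in the interval (the interval contains an integer), and both are proper prefixes of x's sign expansion, i.e. born earlier. So the game value is 14.
Game value = 14

14


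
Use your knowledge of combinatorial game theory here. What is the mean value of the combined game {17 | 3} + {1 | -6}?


G1 = {17 | 3}, G2 = {1 | -6}
Each is a switch {a | b} with numbers a > b; its mean value is (a + b)/2, and mean value is additive over game sums: m(G1 + G2) = m(G1) + m(G2).
Mean of G1 = (17 + (3))/2 = 20/2 = 10
Mean of G2 = (1 + (-6))/2 = -5/2 = -5/2
Mean of G1 + G2 = 10 + -5/2 = 15/2

15/2


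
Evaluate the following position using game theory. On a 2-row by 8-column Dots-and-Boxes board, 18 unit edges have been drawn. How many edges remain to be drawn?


Grid: 2 x 8 boxes, i.e. 3 rows and 9 columns of dots.
Horizontal edges: (rows + 1) * cols = 3 * 8 = 24
Vertical edges: rows * (cols + 1) = 2 * 9 = 18
Total edges: 24 + 18 = 42
Edges drawn: 18
Remaining: 42 - 18 = 24

24


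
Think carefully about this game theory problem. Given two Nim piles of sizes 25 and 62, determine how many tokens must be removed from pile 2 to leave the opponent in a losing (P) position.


Piles: 25 and 62
Current XOR: 25 XOR 62 = 39 (non-zero, so this is an N-position).
To make the XOR zero, we need to find a move that balances the piles.
For pile 2 (size 62): target = 62 XOR 39 = 25
We reduce pile 2 from 62 to 25.
Tokens removed: 62 - 25 = 37
Verification: 25 XOR 25 = 0

37


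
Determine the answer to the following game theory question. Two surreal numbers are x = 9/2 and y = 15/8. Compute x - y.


x = 9/2, y = 15/8
Converting to common denominator: 8
x = 36/8, y = 15/8
x - y = 9/2 - 15/8 = 21/8

21/8


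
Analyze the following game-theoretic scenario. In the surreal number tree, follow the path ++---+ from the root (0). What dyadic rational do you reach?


Sign expansion: ++---+
Rule: track bounds (lo, hi), initially (-inf, +inf). On '+', the current value becomes lo and we move to the simplest number in (value, hi): value + 1 if hi = +inf, otherwise the midpoint (value + hi)/2. On '-', the current value becomes hi and we move to value - 1 if lo = -inf, otherwise the midpoint (lo + value)/2.
Start at 0.
Step 1: sign = +, move right. Bounds: (0, +inf). Value = 1
Step 2: sign = +, move right. Bounds: (1, +inf). Value = 2
Step 3: sign = -, move left. Bounds: (1, 2). Value = 3/2
Step 4: sign = -, move left. Bounds: (1, 3/2). Value = 5/4
Step 5: sign = -, move left. Bounds: (1, 5/4). Value = 9/8
Step 6: sign = +, move right. Bounds: (9/8, 5/4). Value = 19/16
The surreal number with sign expansion ++---+ is 19/16.

19/16


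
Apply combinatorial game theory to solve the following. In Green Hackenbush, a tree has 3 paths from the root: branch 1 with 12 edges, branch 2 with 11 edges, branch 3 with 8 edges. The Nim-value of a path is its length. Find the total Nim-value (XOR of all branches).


The tree has 3 branches from the ground vertex.
In Green Hackenbush, the Nim-value of a simple path of length k is k.
Branch 1: length 12, Nim-value = 12
Branch 2: length 11, Nim-value = 11
Branch 3: length 8, Nim-value = 8
Total Nim-value = XOR of all branch values:
0 XOR 12 = 12
12 XOR 11 = 7
7 XOR 8 = 15
Nim-value of the tree = 15

15


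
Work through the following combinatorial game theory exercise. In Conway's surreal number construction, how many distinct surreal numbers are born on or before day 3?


Day 0: {|} = 0 is born. Count = 1.
Day n: the number of surreal numbers born by day n is 2^(n+1) - 1.
By day 0: 2^1 - 1 = 1
By day 1: 2^2 - 1 = 3
By day 2: 2^3 - 1 = 7
By day 3: 2^4 - 1 = 15
By day 3: 15 surreal numbers.

15


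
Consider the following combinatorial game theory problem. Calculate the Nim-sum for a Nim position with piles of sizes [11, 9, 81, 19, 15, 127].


We need the XOR (exclusive or) of all pile sizes.
After XOR-ing pile 1 (size 11): 0 XOR 11 = 11
After XOR-ing pile 2 (size 9): 11 XOR 9 = 2
After XOR-ing pile 3 (size 81): 2 XOR 81 = 83
After XOR-ing pile 4 (size 19): 83 XOR 19 = 64
After XOR-ing pile 5 (size 15): 64 XOR 15 = 79
After XOR-ing pile 6 (size 127): 79 XOR 127 = 48
The Nim-value of this position is 48.

48


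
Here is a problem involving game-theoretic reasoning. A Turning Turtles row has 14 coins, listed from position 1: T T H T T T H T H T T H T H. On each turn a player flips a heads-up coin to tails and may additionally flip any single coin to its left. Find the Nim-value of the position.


Coins: T T H T T T H T H T T H T H
Key fact: a single head at position k behaves exactly like a Nim heap of size k (turning it to T and optionally flipping a coin at j < k corresponds to moving the heap from k to j, or to 0), and heads combine as a disjunctive sum (two heads at the same place would cancel, matching j XOR j = 0). So the Nim-value is the XOR of the 1-indexed positions of the heads.
Face-up positions (1-indexed): [3, 7, 9, 12, 14]
XOR 0 with 3: 0 XOR 3 = 3
XOR 3 with 7: 3 XOR 7 = 4
XOR 4 with 9: 4 XOR 9 = 13
XOR 13 with 12: 13 XOR 12 = 1
XOR 1 with 14: 1 XOR 14 = 15
Nim-value = 15

15


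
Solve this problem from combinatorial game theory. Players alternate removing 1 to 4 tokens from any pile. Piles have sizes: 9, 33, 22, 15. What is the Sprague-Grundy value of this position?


Subtraction set: {1, 2, 3, 4}
For this subtraction set, G(n) = n mod 5 (period = max + 1 = 5).
Pile 1 (size 9): G(9) = 9 mod 5 = 4
Pile 2 (size 33): G(33) = 33 mod 5 = 3
Pile 3 (size 22): G(22) = 22 mod 5 = 2
Pile 4 (size 15): G(15) = 15 mod 5 = 0
Total Grundy value = XOR of all: 4 XOR 3 XOR 2 XOR 0 = 5

5


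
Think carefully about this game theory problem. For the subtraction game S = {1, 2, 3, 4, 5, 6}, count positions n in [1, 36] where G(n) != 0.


Subtraction set S = {1, 2, 3, 4, 5, 6}, so G(n) = n mod 7.
G(n) = 0 when n is a multiple of 7.
Multiples of 7 in [1, 36]: 5
N-positions (nonzero Grundy) = 36 - 5 = 31

31


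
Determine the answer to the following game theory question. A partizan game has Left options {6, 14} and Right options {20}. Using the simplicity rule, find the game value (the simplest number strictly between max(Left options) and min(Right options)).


Left options: {6, 14}, max = 14
Right options: {20}, min = 20
All options are numbers and max(Left) < min(Right), so by the simplicity theorem the value is the simplest (earliest-born) number strictly between 14 and 20.
Integers 15 through 19 all lie strictly between 14 and 20.
Among integers, the simplest (lowest birthday = smallest |n|; 0 is born on day 0, +-n on day n) is 15.
No non-integer in the interval can be simpler: if x is a non-integer in the interval, then floor(x) or ceil(x) also lies in the interval (the interval contains an integer), and both are proper prefixes of x's sign expansion, i.e. born earlier. So the game value is 15.
Game value = 15

15


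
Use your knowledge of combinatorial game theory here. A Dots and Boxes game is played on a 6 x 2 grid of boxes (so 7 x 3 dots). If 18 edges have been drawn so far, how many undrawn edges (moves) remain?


Grid: 6 x 2 boxes, i.e. 7 rows and 3 columns of dots.
Horizontal edges: (rows + 1) * cols = 7 * 2 = 14
Vertical edges: rows * (cols + 1) = 6 * 3 = 18
Total edges: 14 + 18 = 32
Edges drawn: 18
Remaining: 32 - 18 = 14

14


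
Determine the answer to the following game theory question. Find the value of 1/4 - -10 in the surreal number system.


x = 1/4, y = -10
Converting to common denominator: 4
x = 1/4, y = -40/4
x - y = 1/4 - -10 = 41/4

41/4


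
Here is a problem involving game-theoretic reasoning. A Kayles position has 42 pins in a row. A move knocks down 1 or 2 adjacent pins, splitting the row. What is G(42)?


Kayles: a move removes 1 or 2 adjacent pins from a contiguous row.
Removing pins from a row of k leaves two independent rows (a, b) with a + b = k - 1 (one pin) or a + b = k - 2 (two pins); an end removal gives a = 0.
By Sprague-Grundy, G(k) = mex{ G(a) XOR G(b) } over all these splits. G(0) = 0.
G(1): splits (0,0):0^0=0 -> mex({0}) = 1
G(2): splits (0,1):0^1=1 (0,0):0^0=0 -> mex({0, 1}) = 2
G(3): splits (0,2):0^2=2 (1,1):1^1=0 (0,1):0^1=1 -> mex({0, 1, 2}) = 3
G(4): splits (0,3):0^3=3 (1,2):1^2=3 (0,2):0^2=2 (1,1):1^1=0 -> mex({0, 2, 3}) = 1
G(5): splits (0,4):0^1=1 (1,3):1^3=2 (2,2):2^2=0 (0,3):0^3=3 (1,2):1^2=3 -> mex({0, 1, 2, 3}) = 4
G(6) = mex({0, 1, 2, 4}) = 3
G(7) = mex({0, 1, 3, 4, 5}) = 2
G(8) = mex({0, 2, 3, 5, 6}) = 1
G(9) = mex({0, 1, 2, 3, 6, 7}) = 4
G(10) = mex({0, 1, 3, 4, 5, 7}) = 2
G(11) = mex({0, 1, 2, 3, 4, 5}) = 6
G(12) = mex({0, 1, 2, 3, 5, 6, 7}) = 4
G(13) = mex({0, 2, 3, 4, 6, 7}) = 1
G(14) = mex({0, 1, 4, 5, 6, 7}) = 2
G(15) = mex({0, 1, 2, 3, 4, 5, 6}) = 7
G(16) = mex({0, 2, 3, 5, 6, 7}) = 1
G(17) = mex({0, 1, 2, 3, 5, 6, 7}) = 4
G(18) = mex({0, 1, 2, 4, 5, 6}) = 3
G(19) = mex({0, 1, 3, 4, 5, 7}) = 2
G(20) = mex({0, 2, 3, 4, 5, 6, 7}) = 1
G(21) = mex({0, 1, 2, 3, 5, 6, 7}) = 4
G(22) = mex({0, 1, 2, 3, 4, 5, 7}) = 6
G(23) = mex({0, 1, 2, 3, 4, 5, 6}) = 7
G(24) = mex({0, 1, 2, 3, 5, 6, 7}) = 4
G(25) = mex({0, 2, 3, 4, 6, 7}) = 1
G(26) = mex({0, 1, 3, 4, 5, 6, 7}) = 2
G(27) = mex({0, 1, 2, 3, 4, 5, 6, 7}) = 8
G(28) = mex({0, 1, 2, 3, 4, 6, 7, 8}) = 5
G(29) = mex({0, 1, 2, 3, 5, 6, 7, 8, 9}) = 4
G(30) = mex({0, 1, 2, 3, 4, 5, 6, 9, 10}) = 7
G(31) = mex({0, 1, 3, 4, 5, 7, 10, 11}) = 2
G(32) = mex({0, 2, 3, 4, 5, 6, 7, 9, 11}) = 1
G(33) = mex({0, 1, 2, 3, 4, 5, 6, 7, 9, 12}) = 8
G(34) = mex({0, 1, 2, 3, 4, 5, 7, 8, 11, 12}) = 6
G(35) = mex({0, 1, 2, 3, 4, 5, 6, 8, 9, 10, 11}) = 7
G(36) = mex({0, 1, 2, 3, 5, 6, 7, 9, 10}) = 4
G(37) = mex({0, 2, 3, 4, 6, 7, 9, 10, 11, 12}) = 1
G(38) = mex({0, 1, 3, 4, 5, 6, 7, 9, 10, 11, 12}) = 2
G(39) = mex({0, 1, 2, 4, 5, 6, 7, 9, 10, 12, 14}) = 3
G(40) = mex({0, 2, 3, 4, 6, 7, 11, 12, 14}) = 1
G(41) = mex({0, 1, 2, 3, 5, 6, 7, 9, 10, 11, 12}) = 4
G(42) = mex({0, 1, 2, 3, 4, 5, 6, 9, 10}) = 7
Therefore G(42) = 7.

7


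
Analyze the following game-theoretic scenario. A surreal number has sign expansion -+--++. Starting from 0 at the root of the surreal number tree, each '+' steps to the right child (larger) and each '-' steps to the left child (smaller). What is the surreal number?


Sign expansion: -+--++
Rule: track bounds (lo, hi), initially (-inf, +inf). On '+', the current value becomes lo and we move to the simplest number in (value, hi): value + 1 if hi = +inf, otherwise the midpoint (value + hi)/2. On '-', the current value becomes hi and we move to value - 1 if lo = -inf, otherwise the midpoint (lo + value)/2.
Start at 0.
Step 1: sign = -, move left. Bounds: (-inf, 0). Value = -1
Step 2: sign = +, move right. Bounds: (-1, 0). Value = -1/2
Step 3: sign = -, move left. Bounds: (-1, -1/2). Value = -3/4
Step 4: sign = -, move left. Bounds: (-1, -3/4). Value = -7/8
Step 5: sign = +, move right. Bounds: (-7/8, -3/4). Value = -13/16
Step 6: sign = +, move right. Bounds: (-13/16, -3/4). Value = -25/32
The surreal number with sign expansion -+--++ is -25/32.

-25/32


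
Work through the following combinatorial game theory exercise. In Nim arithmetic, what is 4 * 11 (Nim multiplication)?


Nim multiplication is bilinear over XOR: (u XOR v) * w = (u*w) XOR (v*w).
So we split each operand into its bit components and XOR the pairwise Nim products.
4 = 4 (as XOR of powers of 2).
11 = 1 + 2 + 8 (as XOR of powers of 2).
Using the standard Nim-product table on single bits:
  2*2 = 3,   2*4 = 8,   2*8 = 12,
  4*4 = 6,   4*8 = 11,  8*8 = 13,
and  1*x = x (identity), k*l = l*k (commutative).
Pairwise Nim products:
  4 * 1 = 4
  4 * 2 = 8
  4 * 8 = 11
XOR them: 4 XOR 8 XOR 11 = 7.
Result: 4 * 11 = 7 (in Nim).

7


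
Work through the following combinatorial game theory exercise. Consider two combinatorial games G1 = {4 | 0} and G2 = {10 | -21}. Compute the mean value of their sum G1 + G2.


G1 = {4 | 0}, G2 = {10 | -21}
Each is a switch {a | b} with numbers a > b; its mean value is (a + b)/2, and mean value is additive over game sums: m(G1 + G2) = m(G1) + m(G2).
Mean of G1 = (4 + (0))/2 = 4/2 = 2
Mean of G2 = (10 + (-21))/2 = -11/2 = -11/2
Mean of G1 + G2 = 2 + -11/2 = -7/2

-7/2


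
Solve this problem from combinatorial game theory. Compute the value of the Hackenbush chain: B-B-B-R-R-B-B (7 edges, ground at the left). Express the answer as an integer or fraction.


Edges (from ground): B-B-B-R-R-B-B
By Berlekamp's sign-expansion rule, a Blue-Red Hackenbush stalk has the value of the surreal number whose sign sequence is the edge sequence with B -> + and R -> -.
Sign sequence: +++--++
Trace the sign expansion in the surreal number tree, starting from 0:
Edge 1: B (sign +) -> bounds (0, +inf), value = 1
Edge 2: B (sign +) -> bounds (1, +inf), value = 2
Edge 3: B (sign +) -> bounds (2, +inf), value = 3
Edge 4: R (sign -) -> bounds (2, 3), value = 5/2
Edge 5: R (sign -) -> bounds (2, 5/2), value = 9/4
Edge 6: B (sign +) -> bounds (9/4, 5/2), value = 19/8
Edge 7: B (sign +) -> bounds (19/8, 5/2), value = 39/16
Game value = 39/16

39/16


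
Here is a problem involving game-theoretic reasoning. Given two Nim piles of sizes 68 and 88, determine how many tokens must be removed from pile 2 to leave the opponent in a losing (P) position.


Piles: 68 and 88
Current XOR: 68 XOR 88 = 28 (non-zero, so this is an N-position).
To make the XOR zero, we need to find a move that balances the piles.
For pile 2 (size 88): target = 88 XOR 28 = 68
We reduce pile 2 from 88 to 68.
Tokens removed: 88 - 68 = 20
Verification: 68 XOR 68 = 0

20


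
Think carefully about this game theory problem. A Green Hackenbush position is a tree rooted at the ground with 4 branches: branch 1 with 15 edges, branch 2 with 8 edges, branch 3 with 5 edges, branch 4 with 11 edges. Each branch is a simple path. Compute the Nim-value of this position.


The tree has 4 branches from the ground vertex.
In Green Hackenbush, the Nim-value of a simple path of length k is k.
Branch 1: length 15, Nim-value = 15
Branch 2: length 8, Nim-value = 8
Branch 3: length 5, Nim-value = 5
Branch 4: length 11, Nim-value = 11
Total Nim-value = XOR of all branch values:
0 XOR 15 = 15
15 XOR 8 = 7
7 XOR 5 = 2
2 XOR 11 = 9
Nim-value of the tree = 9

9


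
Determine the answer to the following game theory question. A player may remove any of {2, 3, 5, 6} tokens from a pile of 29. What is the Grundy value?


The subtraction set is S = {2, 3, 5, 6}.
G(k) = mex{ G(k - s) : s in S, s <= k }. We compute iteratively: G(0) = 0.
G(1) = mex({}) = 0
G(2) = mex({0}) = 1
G(3) = mex({0}) = 1
G(4) = mex({0, 1}) = 2
G(5) = mex({0, 1}) = 2
G(6) = mex({0, 1, 2}) = 3
G(7) = mex({0, 1, 2}) = 3
G(8) = mex({1, 2, 3}) = 0
G(9) = mex({1, 2, 3}) = 0
G(10) = mex({0, 2, 3}) = 1
G(11) = mex({0, 2, 3}) = 1
G(12) = mex({0, 1, 3}) = 2
G(13) = mex({0, 1, 3}) = 2
Observe that G(8)..G(13) = 0, 0, 1, 1, 2, 2 repeats G(0)..G(5) = 0, 0, 1, 1, 2, 2.
For k >= max(S) = 6, G(k) is determined by the previous 6 values G(k-6)..G(k-1); a window of 6 consecutive values has recurred shifted by 8, so by induction G(k + 8) = G(k) for all k >= 0: the sequence is periodic from the start with period 8.
One period: G(0..7) = 0, 0, 1, 1, 2, 2, 3, 3.
29 mod 8 = 5, so G(29) = G(5) = 2.

2


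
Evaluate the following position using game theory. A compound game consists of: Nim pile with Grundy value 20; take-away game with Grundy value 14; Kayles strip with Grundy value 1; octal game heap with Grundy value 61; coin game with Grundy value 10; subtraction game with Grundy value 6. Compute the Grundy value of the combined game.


By the Sprague-Grundy theorem, the Grundy value of a sum of games is the XOR of individual Grundy values.
Nim pile: Grundy value = 20. Running XOR: 0 XOR 20 = 20
take-away game: Grundy value = 14. Running XOR: 20 XOR 14 = 26
Kayles strip: Grundy value = 1. Running XOR: 26 XOR 1 = 27
octal game heap: Grundy value = 61. Running XOR: 27 XOR 61 = 38
coin game: Grundy value = 10. Running XOR: 38 XOR 10 = 44
subtraction game: Grundy value = 6. Running XOR: 44 XOR 6 = 42
The combined Grundy value is 42.

42


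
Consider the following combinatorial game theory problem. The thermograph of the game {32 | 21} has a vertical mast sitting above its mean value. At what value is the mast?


Game = {32 | 21}, a switch {a | b} with numbers a > b.
Its thermograph has left wall a - t and right wall b + t, which meet at t = (a - b)/2, where both equal (a + b)/2. So the mast (mean value) is at (a + b)/2.
Mean = (32 + (21))/2 = 53/2 = 53/2

53/2


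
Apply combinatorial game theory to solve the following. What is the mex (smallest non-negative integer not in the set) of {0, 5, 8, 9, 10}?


Set = {0, 5, 8, 9, 10}
0 is in the set.
1 is NOT in the set. This is the mex.
mex = 1

1


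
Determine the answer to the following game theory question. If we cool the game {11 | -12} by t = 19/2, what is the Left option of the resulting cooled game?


Original game: {11 | -12} (a switch {a | b} with a > b).
Cooling by t (for t below the temperature (a - b)/2 = 23/2) taxes each move by t: {a | b} cooled by t is {a - t | b + t}.
Cooling amount: t = 19/2
Cooled Left option: 11 - 19/2 = 3/2
Cooled Right option: -12 + 19/2 = -5/2
Cooled game: {3/2 | -5/2}
Left option = 3/2

3/2


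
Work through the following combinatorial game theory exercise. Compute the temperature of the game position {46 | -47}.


The game is {46 | -47}, a switch {a | b} with numbers a > b.
Cooling {a | b} by t gives {a - t | b + t}, which stops being hot when a - t = b + t, i.e. at t = (a - b)/2. So the temperature of a switch is (a - b)/2.
Temperature = (Left option - Right option) / 2
= (46 - (-47)) / 2
= 93 / 2
= 93/2

93/2


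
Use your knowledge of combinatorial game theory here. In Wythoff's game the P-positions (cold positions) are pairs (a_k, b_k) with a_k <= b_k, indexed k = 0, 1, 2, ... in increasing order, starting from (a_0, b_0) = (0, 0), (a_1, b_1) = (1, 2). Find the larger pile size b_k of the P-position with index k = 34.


By Wythoff's theorem, a_k = floor(k * phi) and b_k = floor(k * phi^2) = a_k + k, where phi = (1 + sqrt(5))/2 is the golden ratio.
phi = (1 + sqrt(5))/2 = 1.618034
phi^2 = phi + 1 = 2.618034
k = 34
k * phi^2 = 34 * 2.618034 = 89.013156
b_34 = floor(k * phi^2) = 89 (check: a_34 + k = 55 + 34 = 89)

89


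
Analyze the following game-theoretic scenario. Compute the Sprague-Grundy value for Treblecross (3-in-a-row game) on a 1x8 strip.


Treblecross: place X on empty cells; 3-in-a-row wins.
Playing within two cells of an existing X lets the opponent win at once, so sensible play treats the cells i-2..i+2 around each X as dead. The player left with no safe cell loses, so this is a normal-play take-away game on strips of safe cells.
Placing X at cell i (0-indexed) of a strip of k safe cells leaves independent strips of sizes max(0, i-2) and max(0, k-i-3). Hence G(k) = mex{ G(max(0,i-2)) XOR G(max(0,k-i-3)) : 0 <= i < k }, with G(0) = 0.
G(1): splits (0,0):0^0=0 -> mex({0}) = 1
G(2): splits (0,0):0^0=0 -> mex({0}) = 1
G(3): splits (0,0):0^0=0 -> mex({0}) = 1
G(4): splits (0,1):0^1=1 (0,0):0^0=0 -> mex({0, 1}) = 2
G(5): splits (0,2):0^1=1 (0,1):0^1=1 (0,0):0^0=0 -> mex({0, 1}) = 2
G(6) = mex({1}) = 0
G(7) = mex({0, 1, 2}) = 3
G(8) = mex({0, 1, 2}) = 3
Therefore G(8) = 3.

3


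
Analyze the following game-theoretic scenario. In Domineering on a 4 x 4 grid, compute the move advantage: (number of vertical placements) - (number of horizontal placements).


Board is 4 x 4 (rows x cols).
Left (vertical) placements: (rows-1) * cols = 3 * 4 = 12
Right (horizontal) placements: rows * (cols-1) = 4 * 3 = 12
Advantage = Left - Right = 12 - 12 = 0

0


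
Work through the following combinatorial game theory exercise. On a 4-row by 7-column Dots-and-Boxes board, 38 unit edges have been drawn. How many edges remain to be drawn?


Grid: 4 x 7 boxes, i.e. 5 rows and 8 columns of dots.
Horizontal edges: (rows + 1) * cols = 5 * 7 = 35
Vertical edges: rows * (cols + 1) = 4 * 8 = 32
Total edges: 35 + 32 = 67
Edges drawn: 38
Remaining: 67 - 38 = 29

29


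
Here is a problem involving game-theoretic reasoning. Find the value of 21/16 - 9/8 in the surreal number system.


x = 21/16, y = 9/8
Converting to common denominator: 16
x = 21/16, y = 18/16
x - y = 21/16 - 9/8 = 3/16

3/16


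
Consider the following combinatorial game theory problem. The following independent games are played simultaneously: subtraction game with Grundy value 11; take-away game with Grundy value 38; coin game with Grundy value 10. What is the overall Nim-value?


By the Sprague-Grundy theorem, the Grundy value of a sum of games is the XOR of individual Grundy values.
subtraction game: Grundy value = 11. Running XOR: 0 XOR 11 = 11
take-away game: Grundy value = 38. Running XOR: 11 XOR 38 = 45
coin game: Grundy value = 10. Running XOR: 45 XOR 10 = 39
The combined Grundy value is 39.

39


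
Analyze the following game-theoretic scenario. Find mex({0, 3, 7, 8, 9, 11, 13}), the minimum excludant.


Set = {0, 3, 7, 8, 9, 11, 13}
0 is in the set.
1 is NOT in the set. This is the mex.
mex = 1

1


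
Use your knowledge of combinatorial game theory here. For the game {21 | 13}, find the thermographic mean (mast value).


Game = {21 | 13}, a switch {a | b} with numbers a > b.
Its thermograph has left wall a - t and right wall b + t, which meet at t = (a - b)/2, where both equal (a + b)/2. So the mast (mean value) is at (a + b)/2.
Mean = (21 + (13))/2 = 34/2 = 17

17


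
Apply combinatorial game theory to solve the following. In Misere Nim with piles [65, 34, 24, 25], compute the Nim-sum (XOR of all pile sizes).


We need the XOR (exclusive or) of all pile sizes.
After XOR-ing pile 1 (size 65): 0 XOR 65 = 65
After XOR-ing pile 2 (size 34): 65 XOR 34 = 99
After XOR-ing pile 3 (size 24): 99 XOR 24 = 123
After XOR-ing pile 4 (size 25): 123 XOR 25 = 98
The Nim-value of this position is 98.

98


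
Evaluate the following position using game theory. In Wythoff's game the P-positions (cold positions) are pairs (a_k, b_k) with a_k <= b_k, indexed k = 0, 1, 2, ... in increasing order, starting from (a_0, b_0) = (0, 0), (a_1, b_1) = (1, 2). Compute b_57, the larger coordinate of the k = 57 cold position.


By Wythoff's theorem, a_k = floor(k * phi) and b_k = floor(k * phi^2) = a_k + k, where phi = (1 + sqrt(5))/2 is the golden ratio.
phi = (1 + sqrt(5))/2 = 1.618034
phi^2 = phi + 1 = 2.618034
k = 57
k * phi^2 = 57 * 2.618034 = 149.227937
b_57 = floor(k * phi^2) = 149 (check: a_57 + k = 92 + 57 = 149)

149


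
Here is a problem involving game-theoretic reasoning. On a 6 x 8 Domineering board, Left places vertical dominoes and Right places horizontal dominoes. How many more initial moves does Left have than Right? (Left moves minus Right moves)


Board is 6 x 8 (rows x cols).
Left (vertical) placements: (rows-1) * cols = 5 * 8 = 40
Right (horizontal) placements: rows * (cols-1) = 6 * 7 = 42
Advantage = Left - Right = 40 - 42 = -2

-2


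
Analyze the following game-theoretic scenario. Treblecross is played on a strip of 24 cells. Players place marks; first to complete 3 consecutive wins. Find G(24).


Treblecross: place X on empty cells; 3-in-a-row wins.
Playing within two cells of an existing X lets the opponent win at once, so sensible play treats the cells i-2..i+2 around each X as dead. The player left with no safe cell loses, so this is a normal-play take-away game on strips of safe cells.
Placing X at cell i (0-indexed) of a strip of k safe cells leaves independent strips of sizes max(0, i-2) and max(0, k-i-3). Hence G(k) = mex{ G(max(0,i-2)) XOR G(max(0,k-i-3)) : 0 <= i < k }, with G(0) = 0.
G(1): splits (0,0):0^0=0 -> mex({0}) = 1
G(2): splits (0,0):0^0=0 -> mex({0}) = 1
G(3): splits (0,0):0^0=0 -> mex({0}) = 1
G(4): splits (0,1):0^1=1 (0,0):0^0=0 -> mex({0, 1}) = 2
G(5): splits (0,2):0^1=1 (0,1):0^1=1 (0,0):0^0=0 -> mex({0, 1}) = 2
G(6) = mex({1}) = 0
G(7) = mex({0, 1, 2}) = 3
G(8) = mex({0, 1, 2}) = 3
G(9) = mex({0, 2}) = 1
G(10) = mex({0, 2, 3}) = 1
G(11) = mex({0, 3}) = 1
G(12) = mex({1, 3}) = 0
G(13) = mex({0, 1, 2, 3}) = 4
G(14) = mex({0, 1, 2}) = 3
G(15) = mex({0, 1, 2}) = 3
G(16) = mex({0, 1, 2, 4}) = 3
G(17) = mex({0, 1, 3, 4}) = 2
G(18) = mex({0, 1, 3, 4}) = 2
G(19) = mex({0, 1, 3, 5}) = 2
G(20) = mex({0, 1, 2, 3, 5}) = 4
G(21) = mex({0, 1, 2, 3, 5}) = 4
G(22) = mex({1, 2, 6}) = 0
G(23) = mex({0, 1, 2, 3, 4, 6}) = 5
G(24) = mex({0, 1, 2, 3, 4}) = 5
Therefore G(24) = 5.

5


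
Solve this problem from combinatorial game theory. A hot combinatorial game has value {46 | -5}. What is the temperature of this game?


The game is {46 | -5}, a switch {a | b} with numbers a > b.
Cooling {a | b} by t gives {a - t | b + t}, which stops being hot when a - t = b + t, i.e. at t = (a - b)/2. So the temperature of a switch is (a - b)/2.
Temperature = (Left option - Right option) / 2
= (46 - (-5)) / 2
= 51 / 2
= 51/2

51/2


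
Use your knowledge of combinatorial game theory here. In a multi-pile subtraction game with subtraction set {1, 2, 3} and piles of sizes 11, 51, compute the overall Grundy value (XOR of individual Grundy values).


Subtraction set: {1, 2, 3}
For this subtraction set, G(n) = n mod 4 (period = max + 1 = 4).
Pile 1 (size 11): G(11) = 11 mod 4 = 3
Pile 2 (size 51): G(51) = 51 mod 4 = 3
Total Grundy value = XOR of all: 3 XOR 3 = 0

0


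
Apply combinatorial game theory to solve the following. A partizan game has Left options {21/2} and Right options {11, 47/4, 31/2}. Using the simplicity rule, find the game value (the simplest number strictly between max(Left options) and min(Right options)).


Left options: {21/2}, max = 21/2
Right options: {11, 47/4, 31/2}, min = 11
All options are numbers and max(Left) < min(Right), so by the simplicity theorem the value is the simplest (earliest-born) number strictly between 21/2 and 11.
No integer lies strictly between 21/2 and 11, so the value is the dyadic rational m/2^k in the interval with the smallest k (then m odd); search k = 1, 2, ...:
Denominator 2: no odd multiple of 1/2 lies strictly between 21/2 and 11.
Denominator 4: 43/4 lies strictly between 21/2 and 11 -- found.
The simplest number in the interval is 43/4.
Game value = 43/4

43/4


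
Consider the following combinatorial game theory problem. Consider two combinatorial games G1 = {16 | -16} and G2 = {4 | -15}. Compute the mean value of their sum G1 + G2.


G1 = {16 | -16}, G2 = {4 | -15}
Each is a switch {a | b} with numbers a > b; its mean value is (a + b)/2, and mean value is additive over game sums: m(G1 + G2) = m(G1) + m(G2).
Mean of G1 = (16 + (-16))/2 = 0/2 = 0
Mean of G2 = (4 + (-15))/2 = -11/2 = -11/2
Mean of G1 + G2 = 0 + -11/2 = -11/2

-11/2


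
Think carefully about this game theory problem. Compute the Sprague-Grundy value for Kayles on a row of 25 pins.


Kayles: a move removes 1 or 2 adjacent pins from a contiguous row.
Removing pins from a row of k leaves two independent rows (a, b) with a + b = k - 1 (one pin) or a + b = k - 2 (two pins); an end removal gives a = 0.
By Sprague-Grundy, G(k) = mex{ G(a) XOR G(b) } over all these splits. G(0) = 0.
G(1): splits (0,0):0^0=0 -> mex({0}) = 1
G(2): splits (0,1):0^1=1 (0,0):0^0=0 -> mex({0, 1}) = 2
G(3): splits (0,2):0^2=2 (1,1):1^1=0 (0,1):0^1=1 -> mex({0, 1, 2}) = 3
G(4): splits (0,3):0^3=3 (1,2):1^2=3 (0,2):0^2=2 (1,1):1^1=0 -> mex({0, 2, 3}) = 1
G(5): splits (0,4):0^1=1 (1,3):1^3=2 (2,2):2^2=0 (0,3):0^3=3 (1,2):1^2=3 -> mex({0, 1, 2, 3}) = 4
G(6) = mex({0, 1, 2, 4}) = 3
G(7) = mex({0, 1, 3, 4, 5}) = 2
G(8) = mex({0, 2, 3, 5, 6}) = 1
G(9) = mex({0, 1, 2, 3, 6, 7}) = 4
G(10) = mex({0, 1, 3, 4, 5, 7}) = 2
G(11) = mex({0, 1, 2, 3, 4, 5}) = 6
G(12) = mex({0, 1, 2, 3, 5, 6, 7}) = 4
G(13) = mex({0, 2, 3, 4, 6, 7}) = 1
G(14) = mex({0, 1, 4, 5, 6, 7}) = 2
G(15) = mex({0, 1, 2, 3, 4, 5, 6}) = 7
G(16) = mex({0, 2, 3, 5, 6, 7}) = 1
G(17) = mex({0, 1, 2, 3, 5, 6, 7}) = 4
G(18) = mex({0, 1, 2, 4, 5, 6}) = 3
G(19) = mex({0, 1, 3, 4, 5, 7}) = 2
G(20) = mex({0, 2, 3, 4, 5, 6, 7}) = 1
G(21) = mex({0, 1, 2, 3, 5, 6, 7}) = 4
G(22) = mex({0, 1, 2, 3, 4, 5, 7}) = 6
G(23) = mex({0, 1, 2, 3, 4, 5, 6}) = 7
G(24) = mex({0, 1, 2, 3, 5, 6, 7}) = 4
G(25) = mex({0, 2, 3, 4, 6, 7}) = 1
Therefore G(25) = 1.

1


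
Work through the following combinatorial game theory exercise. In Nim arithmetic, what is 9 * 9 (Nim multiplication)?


Nim multiplication is bilinear over XOR: (u XOR v) * w = (u*w) XOR (v*w).
So we split each operand into its bit components and XOR the pairwise Nim products.
9 = 1 + 8 (as XOR of powers of 2).
9 = 1 + 8 (as XOR of powers of 2).
Using the standard Nim-product table on single bits:
  2*2 = 3,   2*4 = 8,   2*8 = 12,
  4*4 = 6,   4*8 = 11,  8*8 = 13,
and  1*x = x (identity), k*l = l*k (commutative).
Pairwise Nim products:
  1 * 1 = 1
  1 * 8 = 8
  8 * 1 = 8
  8 * 8 = 13
XOR them: 1 XOR 8 XOR 8 XOR 13 = 12.
Result: 9 * 9 = 12 (in Nim).

12


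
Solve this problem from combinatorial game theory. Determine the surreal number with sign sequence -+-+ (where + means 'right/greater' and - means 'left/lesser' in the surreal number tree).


Sign expansion: -+-+
Rule: track bounds (lo, hi), initially (-inf, +inf). On '+', the current value becomes lo and we move to the simplest number in (value, hi): value + 1 if hi = +inf, otherwise the midpoint (value + hi)/2. On '-', the current value becomes hi and we move to value - 1 if lo = -inf, otherwise the midpoint (lo + value)/2.
Start at 0.
Step 1: sign = -, move left. Bounds: (-inf, 0). Value = -1
Step 2: sign = +, move right. Bounds: (-1, 0). Value = -1/2
Step 3: sign = -, move left. Bounds: (-1, -1/2). Value = -3/4
Step 4: sign = +, move right. Bounds: (-3/4, -1/2). Value = -5/8
The surreal number with sign expansion -+-+ is -5/8.

-5/8


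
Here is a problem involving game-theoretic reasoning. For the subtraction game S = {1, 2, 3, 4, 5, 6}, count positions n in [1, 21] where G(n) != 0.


Subtraction set S = {1, 2, 3, 4, 5, 6}, so G(n) = n mod 7.
G(n) = 0 when n is a multiple of 7.
Multiples of 7 in [1, 21]: 3
N-positions (nonzero Grundy) = 21 - 3 = 18

18


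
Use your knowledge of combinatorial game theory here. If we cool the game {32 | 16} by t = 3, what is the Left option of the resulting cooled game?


Original game: {32 | 16} (a switch {a | b} with a > b).
Cooling by t (for t below the temperature (a - b)/2 = 8) taxes each move by t: {a | b} cooled by t is {a - t | b + t}.
Cooling amount: t = 3
Cooled Left option: 32 - 3 = 29
Cooled Right option: 16 + 3 = 19
Cooled game: {29 | 19}
Left option = 29

29


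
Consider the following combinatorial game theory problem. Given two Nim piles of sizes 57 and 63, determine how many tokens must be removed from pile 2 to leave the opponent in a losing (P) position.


Piles: 57 and 63
Current XOR: 57 XOR 63 = 6 (non-zero, so this is an N-position).
To make the XOR zero, we need to find a move that balances the piles.
For pile 2 (size 63): target = 63 XOR 6 = 57
We reduce pile 2 from 63 to 57.
Tokens removed: 63 - 57 = 6
Verification: 57 XOR 57 = 0

6


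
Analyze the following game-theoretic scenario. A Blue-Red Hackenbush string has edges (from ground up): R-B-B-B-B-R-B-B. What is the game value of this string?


Edges (from ground): R-B-B-B-B-R-B-B
By Berlekamp's sign-expansion rule, a Blue-Red Hackenbush stalk has the value of the surreal number whose sign sequence is the edge sequence with B -> + and R -> -.
Sign sequence: -++++-++
Trace the sign expansion in the surreal number tree, starting from 0:
Edge 1: R (sign -) -> bounds (-inf, 0), value = -1
Edge 2: B (sign +) -> bounds (-1, 0), value = -1/2
Edge 3: B (sign +) -> bounds (-1/2, 0), value = -1/4
Edge 4: B (sign +) -> bounds (-1/4, 0), value = -1/8
Edge 5: B (sign +) -> bounds (-1/8, 0), value = -1/16
Edge 6: R (sign -) -> bounds (-1/8, -1/16), value = -3/32
Edge 7: B (sign +) -> bounds (-3/32, -1/16), value = -5/64
Edge 8: B (sign +) -> bounds (-5/64, -1/16), value = -9/128
Game value = -9/128

-9/128


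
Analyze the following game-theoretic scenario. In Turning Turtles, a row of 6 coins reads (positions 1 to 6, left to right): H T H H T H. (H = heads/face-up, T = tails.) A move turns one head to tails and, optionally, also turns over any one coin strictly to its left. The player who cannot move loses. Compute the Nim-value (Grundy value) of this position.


Coins: H T H H T H
Key fact: a single head at position k behaves exactly like a Nim heap of size k (turning it to T and optionally flipping a coin at j < k corresponds to moving the heap from k to j, or to 0), and heads combine as a disjunctive sum (two heads at the same place would cancel, matching j XOR j = 0). So the Nim-value is the XOR of the 1-indexed positions of the heads.
Face-up positions (1-indexed): [1, 3, 4, 6]
XOR 0 with 1: 0 XOR 1 = 1
XOR 1 with 3: 1 XOR 3 = 2
XOR 2 with 4: 2 XOR 4 = 6
XOR 6 with 6: 6 XOR 6 = 0
Nim-value = 0

0


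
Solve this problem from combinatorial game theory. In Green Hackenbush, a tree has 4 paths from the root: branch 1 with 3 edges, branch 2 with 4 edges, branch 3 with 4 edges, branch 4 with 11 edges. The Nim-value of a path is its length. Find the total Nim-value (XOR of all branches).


The tree has 4 branches from the ground vertex.
In Green Hackenbush, the Nim-value of a simple path of length k is k.
Branch 1: length 3, Nim-value = 3
Branch 2: length 4, Nim-value = 4
Branch 3: length 4, Nim-value = 4
Branch 4: length 11, Nim-value = 11
Total Nim-value = XOR of all branch values:
0 XOR 3 = 3
3 XOR 4 = 7
7 XOR 4 = 3
3 XOR 11 = 8
Nim-value of the tree = 8

8


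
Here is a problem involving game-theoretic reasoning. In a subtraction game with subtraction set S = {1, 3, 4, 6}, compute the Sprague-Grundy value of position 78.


The subtraction set is S = {1, 3, 4, 6}.
G(k) = mex{ G(k - s) : s in S, s <= k }. We compute iteratively: G(0) = 0.
G(1) = mex({0}) = 1
G(2) = mex({1}) = 0
G(3) = mex({0}) = 1
G(4) = mex({0, 1}) = 2
G(5) = mex({0, 1, 2}) = 3
G(6) = mex({0, 1, 3}) = 2
G(7) = mex({1, 2}) = 0
G(8) = mex({0, 2, 3}) = 1
G(9) = mex({1, 2, 3}) = 0
G(10) = mex({0, 2}) = 1
G(11) = mex({0, 1, 3}) = 2
G(12) = mex({0, 1, 2}) = 3
Observe that G(7)..G(12) = 0, 1, 0, 1, 2, 3 repeats G(0)..G(5) = 0, 1, 0, 1, 2, 3.
For k >= max(S) = 6, G(k) is determined by the previous 6 values G(k-6)..G(k-1); a window of 6 consecutive values has recurred shifted by 7, so by induction G(k + 7) = G(k) for all k >= 0: the sequence is periodic from the start with period 7.
One period: G(0..6) = 0, 1, 0, 1, 2, 3, 2.
78 mod 7 = 1, so G(78) = G(1) = 1.

1


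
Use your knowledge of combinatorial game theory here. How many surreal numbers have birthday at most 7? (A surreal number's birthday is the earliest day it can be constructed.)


Day 0: {|} = 0 is born. Count = 1.
Day n: the number of surreal numbers born by day n is 2^(n+1) - 1.
By day 0: 2^1 - 1 = 1
By day 1: 2^2 - 1 = 3
By day 2: 2^3 - 1 = 7
By day 3: 2^4 - 1 = 15
By day 4: 2^5 - 1 = 31
By day 5: 2^6 - 1 = 63
By day 6: 2^7 - 1 = 127
By day 7: 2^8 - 1 = 255
By day 7: 255 surreal numbers.

255


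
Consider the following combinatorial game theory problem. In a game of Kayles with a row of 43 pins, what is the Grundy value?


Kayles: a move removes 1 or 2 adjacent pins from a contiguous row.
Removing pins from a row of k leaves two independent rows (a, b) with a + b = k - 1 (one pin) or a + b = k - 2 (two pins); an end removal gives a = 0.
By Sprague-Grundy, G(k) = mex{ G(a) XOR G(b) } over all these splits. G(0) = 0.
G(1): splits (0,0):0^0=0 -> mex({0}) = 1
G(2): splits (0,1):0^1=1 (0,0):0^0=0 -> mex({0, 1}) = 2
G(3): splits (0,2):0^2=2 (1,1):1^1=0 (0,1):0^1=1 -> mex({0, 1, 2}) = 3
G(4): splits (0,3):0^3=3 (1,2):1^2=3 (0,2):0^2=2 (1,1):1^1=0 -> mex({0, 2, 3}) = 1
G(5): splits (0,4):0^1=1 (1,3):1^3=2 (2,2):2^2=0 (0,3):0^3=3 (1,2):1^2=3 -> mex({0, 1, 2, 3}) = 4
G(6) = mex({0, 1, 2, 4}) = 3
G(7) = mex({0, 1, 3, 4, 5}) = 2
G(8) = mex({0, 2, 3, 5, 6}) = 1
G(9) = mex({0, 1, 2, 3, 6, 7}) = 4
G(10) = mex({0, 1, 3, 4, 5, 7}) = 2
G(11) = mex({0, 1, 2, 3, 4, 5}) = 6
G(12) = mex({0, 1, 2, 3, 5, 6, 7}) = 4
G(13) = mex({0, 2, 3, 4, 6, 7}) = 1
G(14) = mex({0, 1, 4, 5, 6, 7}) = 2
G(15) = mex({0, 1, 2, 3, 4, 5, 6}) = 7
G(16) = mex({0, 2, 3, 5, 6, 7}) = 1
G(17) = mex({0, 1, 2, 3, 5, 6, 7}) = 4
G(18) = mex({0, 1, 2, 4, 5, 6}) = 3
G(19) = mex({0, 1, 3, 4, 5, 7}) = 2
G(20) = mex({0, 2, 3, 4, 5, 6, 7}) = 1
G(21) = mex({0, 1, 2, 3, 5, 6, 7}) = 4
G(22) = mex({0, 1, 2, 3, 4, 5, 7}) = 6
G(23) = mex({0, 1, 2, 3, 4, 5, 6}) = 7
G(24) = mex({0, 1, 2, 3, 5, 6, 7}) = 4
G(25) = mex({0, 2, 3, 4, 6, 7}) = 1
G(26) = mex({0, 1, 3, 4, 5, 6, 7}) = 2
G(27) = mex({0, 1, 2, 3, 4, 5, 6, 7}) = 8
G(28) = mex({0, 1, 2, 3, 4, 6, 7, 8}) = 5
G(29) = mex({0, 1, 2, 3, 5, 6, 7, 8, 9}) = 4
G(30) = mex({0, 1, 2, 3, 4, 5, 6, 9, 10}) = 7
G(31) = mex({0, 1, 3, 4, 5, 7, 10, 11}) = 2
G(32) = mex({0, 2, 3, 4, 5, 6, 7, 9, 11}) = 1
G(33) = mex({0, 1, 2, 3, 4, 5, 6, 7, 9, 12}) = 8
G(34) = mex({0, 1, 2, 3, 4, 5, 7, 8, 11, 12}) = 6
G(35) = mex({0, 1, 2, 3, 4, 5, 6, 8, 9, 10, 11}) = 7
G(36) = mex({0, 1, 2, 3, 5, 6, 7, 9, 10}) = 4
G(37) = mex({0, 2, 3, 4, 6, 7, 9, 10, 11, 12}) = 1
G(38) = mex({0, 1, 3, 4, 5, 6, 7, 9, 10, 11, 12}) = 2
G(39) = mex({0, 1, 2, 4, 5, 6, 7, 9, 10, 12, 14}) = 3
G(40) = mex({0, 2, 3, 4, 6, 7, 11, 12, 14}) = 1
G(41) = mex({0, 1, 2, 3, 5, 6, 7, 9, 10, 11, 12}) = 4
G(42) = mex({0, 1, 2, 3, 4, 5, 6, 9, 10}) = 7
G(43) = mex({0, 1, 3, 4, 5, 7, 9, 10, 12, 15}) = 2
Therefore G(43) = 2.

2
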